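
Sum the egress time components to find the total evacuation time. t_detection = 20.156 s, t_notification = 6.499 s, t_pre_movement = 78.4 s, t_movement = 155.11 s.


Total = 20.156 + 6.499 + 78.4 + 155.11 = 260.165 s

260.165 s


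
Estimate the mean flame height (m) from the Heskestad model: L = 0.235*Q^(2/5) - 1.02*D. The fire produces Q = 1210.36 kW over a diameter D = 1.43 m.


Q^(2/5) = 17.107
0.235 * Q^(2/5) = 4.0201
1.02 * D = 1.4586
L = 2.5615 m

2.5615 m


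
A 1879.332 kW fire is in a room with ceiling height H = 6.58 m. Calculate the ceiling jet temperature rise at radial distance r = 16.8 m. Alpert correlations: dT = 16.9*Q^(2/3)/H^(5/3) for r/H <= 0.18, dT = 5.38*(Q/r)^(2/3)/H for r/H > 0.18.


r/H = 16.8 / 6.58 = 2.5532
r/H > 0.18, so dT = 5.38*(Q/r)^(2/3)/H
Q/r = 111.865
(Q/r)^(2/3) = 23.216
dT = 5.38 * 23.216 / 6.58 = 18.982 K

18.982 K


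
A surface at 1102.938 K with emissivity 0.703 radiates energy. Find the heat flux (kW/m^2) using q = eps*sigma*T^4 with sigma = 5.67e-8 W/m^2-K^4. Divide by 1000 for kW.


T^4 = 1.4798e+12
q = 0.703 * 5.67e-8 * 1.4798e+12 / 1000 = 58.985 kW/m^2

58.985 kW/m^2


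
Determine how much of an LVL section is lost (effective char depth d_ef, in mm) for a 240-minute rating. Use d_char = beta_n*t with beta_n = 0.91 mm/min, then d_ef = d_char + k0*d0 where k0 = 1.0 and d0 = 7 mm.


d_char = 0.91 * 240 = 218.4 mm
d_ef = 218.4 + 1.0*7 = 225.4 mm

225.4 mm


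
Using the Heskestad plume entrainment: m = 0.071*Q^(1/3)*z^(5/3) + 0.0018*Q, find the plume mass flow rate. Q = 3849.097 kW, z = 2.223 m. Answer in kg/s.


Q^(1/3) = 15.672
z^(5/3) = 3.7865
First term = 0.071 * 15.672 * 3.7865 = 4.2132
Second term = 0.0018 * 3849.097 = 6.9284
m = 11.142 kg/s

11.142 kg/s


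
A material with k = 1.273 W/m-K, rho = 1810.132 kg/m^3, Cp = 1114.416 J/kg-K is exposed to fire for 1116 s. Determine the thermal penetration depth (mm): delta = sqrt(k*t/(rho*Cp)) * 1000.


alpha = 1.273 / (1810.132 * 1114.416) = 6.3106e-07 m^2/s
alpha * t = 0.00070426
delta = sqrt(0.00070426) * 1000 = 26.538 mm

26.538 mm


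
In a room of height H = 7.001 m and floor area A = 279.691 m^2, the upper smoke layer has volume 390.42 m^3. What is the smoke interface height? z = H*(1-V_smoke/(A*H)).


V/(A*H) = 0.19939
1 - 0.19939 = 0.80061
z = 7.001 * 0.80061 = 5.6051 m

5.6051 m


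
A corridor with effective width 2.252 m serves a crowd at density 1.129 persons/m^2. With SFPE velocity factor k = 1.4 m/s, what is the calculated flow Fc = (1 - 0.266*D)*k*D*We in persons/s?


1 - 0.266*D = 1 - 0.266*1.129 = 0.69969
Fs = 0.69969 * 1.4 * 1.129 = 1.1059 persons/(s*m)
Fc = 1.1059 * 2.252 = 2.4905 persons/s

2.4905 persons/s


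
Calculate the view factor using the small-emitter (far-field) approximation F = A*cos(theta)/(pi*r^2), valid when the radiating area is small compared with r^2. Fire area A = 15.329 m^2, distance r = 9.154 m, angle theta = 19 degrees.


cos(19 deg) = 0.94552
pi*r^2 = 263.25
F = 15.329 * 0.94552 / 263.25 = 0.055057

0.055057


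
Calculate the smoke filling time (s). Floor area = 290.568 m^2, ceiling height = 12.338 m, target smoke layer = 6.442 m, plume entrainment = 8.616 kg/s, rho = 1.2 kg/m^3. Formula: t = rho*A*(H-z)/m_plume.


H - z = 5.896 m
t = 1.2 * 290.568 * 5.896 / 8.616 = 238.61 s

238.61 s


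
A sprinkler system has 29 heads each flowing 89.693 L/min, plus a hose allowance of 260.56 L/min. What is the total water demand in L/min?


Sprinkler demand = 29 * 89.693 = 2601.097 L/min
Total = 2601.097 + 260.56 = 2861.657 L/min

2861.657 L/min


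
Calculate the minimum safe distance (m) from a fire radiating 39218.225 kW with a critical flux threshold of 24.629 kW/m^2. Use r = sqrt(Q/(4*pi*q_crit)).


4*pi*q_crit = 309.50
Q/(4*pi*q_crit) = 126.72
r = sqrt(126.72) = 11.257 m

11.257 m


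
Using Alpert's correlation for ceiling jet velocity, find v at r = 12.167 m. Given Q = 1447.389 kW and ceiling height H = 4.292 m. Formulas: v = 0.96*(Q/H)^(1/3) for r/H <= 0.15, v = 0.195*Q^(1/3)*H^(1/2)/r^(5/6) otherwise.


r/H = 12.167 / 4.292 = 2.8348
r/H > 0.15, so v = 0.195*Q^(1/3)*H^(1/2)/r^(5/6)
Q^(1/3) = 11.312
H^(1/2) = 2.0717
r^(5/6) = 8.0227
v = 0.195 * 11.312 * 2.0717 / 8.0227 = 0.56960 m/s

0.56960 m/s


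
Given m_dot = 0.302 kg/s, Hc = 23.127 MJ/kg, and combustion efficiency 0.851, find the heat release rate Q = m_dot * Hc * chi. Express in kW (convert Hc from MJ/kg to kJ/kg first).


Hc = 23.127 MJ/kg = 23.127 * 1000 kJ/kg = 23127 kJ/kg
Q = 0.302 kg/s * 23127 kJ/kg * 0.851 = 5943.7 kW

5943.7 kW


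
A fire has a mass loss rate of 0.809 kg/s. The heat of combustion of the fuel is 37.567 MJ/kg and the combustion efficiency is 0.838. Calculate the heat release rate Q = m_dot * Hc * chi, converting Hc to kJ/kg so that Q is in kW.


Hc = 37.567 MJ/kg = 37.567 * 1000 kJ/kg = 37567 kJ/kg
Q = 0.809 kg/s * 37567 kJ/kg * 0.838 = 25468 kW

25468 kW


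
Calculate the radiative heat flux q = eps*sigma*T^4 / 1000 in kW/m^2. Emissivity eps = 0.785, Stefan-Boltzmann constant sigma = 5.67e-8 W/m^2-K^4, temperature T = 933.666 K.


T^4 = 7.5992e+11
q = 0.785 * 5.67e-8 * 7.5992e+11 / 1000 = 33.824 kW/m^2

33.824 kW/m^2


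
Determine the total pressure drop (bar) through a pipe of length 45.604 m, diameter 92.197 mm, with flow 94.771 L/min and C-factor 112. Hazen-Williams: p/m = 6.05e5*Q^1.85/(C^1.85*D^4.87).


Q^1.85 = 4537.8
C^1.85 = 6180.9
D^4.87 = 3.6997e+09
p/m = 0.00012006 bar/m
p_total = 0.00012006 * 45.604 = 0.0054750 bar

0.0054750 bar


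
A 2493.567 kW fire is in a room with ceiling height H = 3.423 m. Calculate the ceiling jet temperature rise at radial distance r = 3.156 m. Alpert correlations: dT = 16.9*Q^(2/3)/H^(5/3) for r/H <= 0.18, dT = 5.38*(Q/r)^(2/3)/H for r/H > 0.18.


r/H = 3.156 / 3.423 = 0.92200
r/H > 0.18, so dT = 5.38*(Q/r)^(2/3)/H
Q/r = 790.10
(Q/r)^(2/3) = 85.465
dT = 5.38 * 85.465 / 3.423 = 134.33 K

134.33 K


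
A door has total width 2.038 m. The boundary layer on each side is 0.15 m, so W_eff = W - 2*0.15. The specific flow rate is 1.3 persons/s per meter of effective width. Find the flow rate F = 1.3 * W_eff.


W_eff = 2.038 - 0.30 = 1.738 m
F = 1.3 * 1.738 = 2.2594 persons/s

2.2594 persons/s


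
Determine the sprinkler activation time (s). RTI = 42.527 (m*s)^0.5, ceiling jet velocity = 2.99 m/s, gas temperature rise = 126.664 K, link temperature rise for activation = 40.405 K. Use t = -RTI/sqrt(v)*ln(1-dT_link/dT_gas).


dT_link/dT_gas = 0.31899
ln(1 - 0.31899) = -0.38418
t = -42.527 / sqrt(2.99) * -0.38418 = 9.4486 s

9.4486 s


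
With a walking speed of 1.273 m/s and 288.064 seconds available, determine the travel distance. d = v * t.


d = 1.273 * 288.064 = 366.71 m

366.71 m


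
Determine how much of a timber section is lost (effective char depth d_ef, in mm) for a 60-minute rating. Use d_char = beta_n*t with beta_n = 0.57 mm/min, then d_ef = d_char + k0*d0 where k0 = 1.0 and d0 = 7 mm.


d_char = 0.57 * 60 = 34.2 mm
d_ef = 34.2 + 1.0*7 = 41.2 mm

41.2 mm


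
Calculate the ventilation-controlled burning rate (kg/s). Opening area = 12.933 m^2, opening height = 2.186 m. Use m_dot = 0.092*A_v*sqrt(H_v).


sqrt(H_v) = 1.4785
m_dot = 0.092 * 12.933 * 1.4785 = 1.7592 kg/s

1.7592 kg/s


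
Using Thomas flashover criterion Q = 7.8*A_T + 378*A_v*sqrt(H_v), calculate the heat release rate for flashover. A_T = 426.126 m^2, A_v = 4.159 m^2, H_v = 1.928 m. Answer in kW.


7.8*A_T = 3323.8
sqrt(H_v) = 1.3885
378*A_v*sqrt(H_v) = 2182.9
Q = 3323.8 + 2182.9 = 5506.7 kW

5506.7 kW


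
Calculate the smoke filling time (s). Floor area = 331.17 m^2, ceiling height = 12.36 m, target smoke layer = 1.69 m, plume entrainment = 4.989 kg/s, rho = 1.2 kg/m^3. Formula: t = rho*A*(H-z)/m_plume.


H - z = 10.67 m
t = 1.2 * 331.17 * 10.67 / 4.989 = 849.93 s

849.93 s


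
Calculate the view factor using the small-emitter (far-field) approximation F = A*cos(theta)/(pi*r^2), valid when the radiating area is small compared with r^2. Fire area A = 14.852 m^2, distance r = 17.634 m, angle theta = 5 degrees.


cos(5 deg) = 0.99619
pi*r^2 = 976.90
F = 14.852 * 0.99619 / 976.90 = 0.015145

0.015145


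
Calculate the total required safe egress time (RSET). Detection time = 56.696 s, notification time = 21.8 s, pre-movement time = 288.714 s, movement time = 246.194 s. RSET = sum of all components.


Total = 56.696 + 21.8 + 288.714 + 246.194 = 613.404 s

613.404 s


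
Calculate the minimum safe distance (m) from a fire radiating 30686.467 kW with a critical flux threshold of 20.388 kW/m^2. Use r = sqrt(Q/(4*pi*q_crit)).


4*pi*q_crit = 256.20
Q/(4*pi*q_crit) = 119.77
r = sqrt(119.77) = 10.944 m

10.944 m


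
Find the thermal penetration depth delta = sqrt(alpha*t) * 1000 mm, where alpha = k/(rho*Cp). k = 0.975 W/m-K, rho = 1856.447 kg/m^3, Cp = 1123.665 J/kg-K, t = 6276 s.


alpha = 0.975 / (1856.447 * 1123.665) = 4.6740e-07 m^2/s
alpha * t = 0.0029334
delta = sqrt(0.0029334) * 1000 = 54.161 mm

54.161 mm


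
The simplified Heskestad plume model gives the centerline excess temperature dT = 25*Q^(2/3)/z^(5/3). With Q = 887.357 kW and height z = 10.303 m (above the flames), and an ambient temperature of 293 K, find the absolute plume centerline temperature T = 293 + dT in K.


Q^(2/3) = 92.342
z^(5/3) = 48.783
dT = 25 * 92.342 / 48.783 = 47.322 K
T = 293 + 47.322 = 340.32 K

340.32 K


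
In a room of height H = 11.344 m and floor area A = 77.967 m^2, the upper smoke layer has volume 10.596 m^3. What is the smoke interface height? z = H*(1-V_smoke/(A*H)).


V/(A*H) = 0.011980
1 - 0.011980 = 0.98802
z = 11.344 * 0.98802 = 11.208 m

11.208 m


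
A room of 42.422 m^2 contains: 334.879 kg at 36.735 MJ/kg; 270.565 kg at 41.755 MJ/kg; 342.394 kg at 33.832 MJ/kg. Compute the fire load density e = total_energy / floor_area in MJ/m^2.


Total energy = 334.879*36.735 + 270.565*41.755 + 342.394*33.832
= 12301.78 + 11297.44 + 11583.87
= 35183.10 MJ
e = 35183.10 / 42.422 = 829.36 MJ/m^2

829.36 MJ/m^2


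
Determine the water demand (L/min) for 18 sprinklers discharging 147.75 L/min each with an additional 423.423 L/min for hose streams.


Sprinkler demand = 18 * 147.75 = 2659.5 L/min
Total = 2659.5 + 423.423 = 3082.923 L/min

3082.923 L/min


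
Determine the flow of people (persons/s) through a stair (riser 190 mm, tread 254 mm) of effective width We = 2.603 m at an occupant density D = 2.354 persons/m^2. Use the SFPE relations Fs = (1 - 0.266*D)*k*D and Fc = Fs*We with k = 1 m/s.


1 - 0.266*D = 1 - 0.266*2.354 = 0.37384
Fs = 0.37384 * 1 * 2.354 = 0.88001 persons/(s*m)
Fc = 0.88001 * 2.603 = 2.2907 persons/s

2.2907 persons/s


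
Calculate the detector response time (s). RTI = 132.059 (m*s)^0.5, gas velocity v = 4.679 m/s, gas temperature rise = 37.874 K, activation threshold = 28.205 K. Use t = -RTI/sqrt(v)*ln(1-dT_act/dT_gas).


dT_act/dT_gas = 0.74471
ln(1 - 0.74471) = -1.3653
t = -132.059 / sqrt(4.679) * -1.3653 = 83.355 s

83.355 s


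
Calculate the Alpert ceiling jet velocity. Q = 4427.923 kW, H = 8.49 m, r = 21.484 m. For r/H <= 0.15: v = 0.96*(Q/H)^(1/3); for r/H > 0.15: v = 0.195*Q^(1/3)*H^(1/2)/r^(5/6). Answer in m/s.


r/H = 21.484 / 8.49 = 2.5305
r/H > 0.15, so v = 0.195*Q^(1/3)*H^(1/2)/r^(5/6)
Q^(1/3) = 16.421
H^(1/2) = 2.9138
r^(5/6) = 12.885
v = 0.195 * 16.421 * 2.9138 / 12.885 = 0.72409 m/s

0.72409 m/s


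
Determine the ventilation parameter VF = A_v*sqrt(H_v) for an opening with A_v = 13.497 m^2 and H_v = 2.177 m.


sqrt(H_v) = 1.4755
VF = 13.497 * 1.4755 = 19.914 m^(5/2)

19.914 m^(5/2)


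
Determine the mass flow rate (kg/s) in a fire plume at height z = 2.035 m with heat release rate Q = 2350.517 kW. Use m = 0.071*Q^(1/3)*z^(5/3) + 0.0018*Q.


Q^(1/3) = 13.296
z^(5/3) = 3.2679
First term = 0.071 * 13.296 * 3.2679 = 3.0850
Second term = 0.0018 * 2350.517 = 4.2309
m = 7.3159 kg/s

7.3159 kg/s


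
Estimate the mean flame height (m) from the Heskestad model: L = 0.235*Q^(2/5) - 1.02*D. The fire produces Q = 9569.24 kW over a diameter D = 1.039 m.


Q^(2/5) = 39.116
0.235 * Q^(2/5) = 9.1922
1.02 * D = 1.0598
L = 8.1324 m

8.1324 m


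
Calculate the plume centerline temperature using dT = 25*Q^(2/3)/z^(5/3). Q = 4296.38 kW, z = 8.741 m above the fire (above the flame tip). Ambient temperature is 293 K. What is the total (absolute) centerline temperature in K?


Q^(2/3) = 264.28
z^(5/3) = 37.091
dT = 25 * 264.28 / 37.091 = 178.13 K
T = 293 + 178.13 = 471.13 K

471.13 K


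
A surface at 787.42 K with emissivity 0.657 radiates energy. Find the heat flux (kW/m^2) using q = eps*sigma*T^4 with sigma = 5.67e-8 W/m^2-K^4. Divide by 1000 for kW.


T^4 = 3.8444e+11
q = 0.657 * 5.67e-8 * 3.8444e+11 / 1000 = 14.321 kW/m^2

14.321 kW/m^2


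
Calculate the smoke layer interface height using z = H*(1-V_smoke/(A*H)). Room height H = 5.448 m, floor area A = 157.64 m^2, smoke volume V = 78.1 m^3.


V/(A*H) = 0.090938
1 - 0.090938 = 0.90906
z = 5.448 * 0.90906 = 4.9526 m

4.9526 m


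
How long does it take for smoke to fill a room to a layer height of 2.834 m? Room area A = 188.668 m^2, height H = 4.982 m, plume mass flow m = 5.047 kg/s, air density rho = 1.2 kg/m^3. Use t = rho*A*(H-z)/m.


H - z = 2.148 m
t = 1.2 * 188.668 * 2.148 / 5.047 = 96.356 s

96.356 s


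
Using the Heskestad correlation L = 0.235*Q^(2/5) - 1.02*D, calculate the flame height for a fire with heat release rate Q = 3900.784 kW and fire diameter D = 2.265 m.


Q^(2/5) = 27.319
0.235 * Q^(2/5) = 6.4199
1.02 * D = 2.3103
L = 4.1096 m

4.1096 m


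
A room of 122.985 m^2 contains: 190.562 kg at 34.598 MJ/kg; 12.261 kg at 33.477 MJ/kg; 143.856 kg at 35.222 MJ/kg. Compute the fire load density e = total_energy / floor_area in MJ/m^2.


Total energy = 190.562*34.598 + 12.261*33.477 + 143.856*35.222
= 6593.064 + 410.4615 + 5066.896
= 12070.42 MJ
e = 12070.42 / 122.985 = 98.145 MJ/m^2

98.145 MJ/m^2


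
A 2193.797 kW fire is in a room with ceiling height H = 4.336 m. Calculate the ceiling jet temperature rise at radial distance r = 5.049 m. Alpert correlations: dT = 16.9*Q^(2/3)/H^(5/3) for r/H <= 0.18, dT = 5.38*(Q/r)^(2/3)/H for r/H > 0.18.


r/H = 5.049 / 4.336 = 1.1644
r/H > 0.18, so dT = 5.38*(Q/r)^(2/3)/H
Q/r = 434.50
(Q/r)^(2/3) = 57.367
dT = 5.38 * 57.367 / 4.336 = 71.179 K

71.179 K


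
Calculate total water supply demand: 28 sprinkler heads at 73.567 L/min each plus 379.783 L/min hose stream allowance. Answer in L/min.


Sprinkler demand = 28 * 73.567 = 2059.876 L/min
Total = 2059.876 + 379.783 = 2439.659 L/min

2439.659 L/min


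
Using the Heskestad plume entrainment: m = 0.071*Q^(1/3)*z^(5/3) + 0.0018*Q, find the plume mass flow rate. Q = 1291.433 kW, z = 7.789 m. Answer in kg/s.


Q^(1/3) = 10.890
z^(5/3) = 30.606
First term = 0.071 * 10.890 * 30.606 = 23.664
Second term = 0.0018 * 1291.433 = 2.3246
m = 25.988 kg/s

25.988 kg/s


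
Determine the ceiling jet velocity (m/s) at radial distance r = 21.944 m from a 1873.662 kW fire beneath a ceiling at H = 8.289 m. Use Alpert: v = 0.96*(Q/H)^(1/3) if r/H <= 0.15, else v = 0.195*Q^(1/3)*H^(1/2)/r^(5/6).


r/H = 21.944 / 8.289 = 2.6474
r/H > 0.15, so v = 0.195*Q^(1/3)*H^(1/2)/r^(5/6)
Q^(1/3) = 12.328
H^(1/2) = 2.8791
r^(5/6) = 13.115
v = 0.195 * 12.328 * 2.8791 / 13.115 = 0.52774 m/s

0.52774 m/s


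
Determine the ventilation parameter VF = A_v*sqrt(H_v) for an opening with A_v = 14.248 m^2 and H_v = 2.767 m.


sqrt(H_v) = 1.6634
VF = 14.248 * 1.6634 = 23.701 m^(5/2)

23.701 m^(5/2)


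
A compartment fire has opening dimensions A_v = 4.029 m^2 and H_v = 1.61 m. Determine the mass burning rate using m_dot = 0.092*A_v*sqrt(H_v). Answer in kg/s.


sqrt(H_v) = 1.2689
m_dot = 0.092 * 4.029 * 1.2689 = 0.47032 kg/s

0.47032 kg/s


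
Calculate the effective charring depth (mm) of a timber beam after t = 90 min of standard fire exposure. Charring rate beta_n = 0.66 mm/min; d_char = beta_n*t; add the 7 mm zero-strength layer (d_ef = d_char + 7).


d_char = 0.66 * 90 = 59.4 mm
d_ef = 59.4 + 1.0*7 = 66.4 mm

66.4 mm


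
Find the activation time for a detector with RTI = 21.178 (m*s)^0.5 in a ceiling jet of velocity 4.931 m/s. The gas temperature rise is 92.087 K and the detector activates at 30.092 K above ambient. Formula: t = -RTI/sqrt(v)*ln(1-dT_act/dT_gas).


dT_act/dT_gas = 0.32678
ln(1 - 0.32678) = -0.39568
t = -21.178 / sqrt(4.931) * -0.39568 = 3.7736 s

3.7736 s


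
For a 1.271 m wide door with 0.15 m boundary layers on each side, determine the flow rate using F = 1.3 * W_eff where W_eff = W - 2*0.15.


W_eff = 1.271 - 0.30 = 0.971 m
F = 1.3 * 0.971 = 1.2623 persons/s

1.2623 persons/s


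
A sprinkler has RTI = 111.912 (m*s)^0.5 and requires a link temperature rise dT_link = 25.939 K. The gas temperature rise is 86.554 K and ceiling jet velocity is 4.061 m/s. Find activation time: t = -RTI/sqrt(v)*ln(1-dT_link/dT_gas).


dT_link/dT_gas = 0.29969
ln(1 - 0.29969) = -0.35623
t = -111.912 / sqrt(4.061) * -0.35623 = 19.783 s

19.783 s


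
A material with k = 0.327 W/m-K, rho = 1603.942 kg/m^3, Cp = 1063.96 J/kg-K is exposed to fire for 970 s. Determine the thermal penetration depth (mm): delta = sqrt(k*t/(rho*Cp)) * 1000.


alpha = 0.327 / (1603.942 * 1063.96) = 1.9162e-07 m^2/s
alpha * t = 0.00018587
delta = sqrt(0.00018587) * 1000 = 13.633 mm

13.633 mm


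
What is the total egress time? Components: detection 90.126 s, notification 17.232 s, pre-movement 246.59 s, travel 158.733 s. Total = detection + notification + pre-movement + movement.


Total = 90.126 + 17.232 + 246.59 + 158.733 = 512.681 s

512.681 s


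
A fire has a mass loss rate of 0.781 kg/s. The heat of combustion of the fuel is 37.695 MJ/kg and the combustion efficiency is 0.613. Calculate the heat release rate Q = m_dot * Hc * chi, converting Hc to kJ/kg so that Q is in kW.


Hc = 37.695 MJ/kg = 37.695 * 1000 kJ/kg = 37695 kJ/kg
Q = 0.781 kg/s * 37695 kJ/kg * 0.613 = 18047 kW

18047 kW


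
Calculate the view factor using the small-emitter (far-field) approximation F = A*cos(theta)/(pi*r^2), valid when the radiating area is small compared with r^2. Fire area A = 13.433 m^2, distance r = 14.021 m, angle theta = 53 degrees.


cos(53 deg) = 0.60182
pi*r^2 = 617.60
F = 13.433 * 0.60182 / 617.60 = 0.013090

0.013090


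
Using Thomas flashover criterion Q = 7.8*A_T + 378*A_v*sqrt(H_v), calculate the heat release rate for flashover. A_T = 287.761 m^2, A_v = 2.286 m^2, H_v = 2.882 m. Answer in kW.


7.8*A_T = 2244.5
sqrt(H_v) = 1.6976
378*A_v*sqrt(H_v) = 1466.9
Q = 2244.5 + 1466.9 = 3711.5 kW

3711.5 kW


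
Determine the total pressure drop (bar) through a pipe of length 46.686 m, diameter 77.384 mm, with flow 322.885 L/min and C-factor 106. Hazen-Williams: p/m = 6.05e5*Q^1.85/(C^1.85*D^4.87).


Q^1.85 = 43827
C^1.85 = 5582.3
D^4.87 = 1.5766e+09
p/m = 0.0030126 bar/m
p_total = 0.0030126 * 46.686 = 0.14065 bar

0.14065 bar


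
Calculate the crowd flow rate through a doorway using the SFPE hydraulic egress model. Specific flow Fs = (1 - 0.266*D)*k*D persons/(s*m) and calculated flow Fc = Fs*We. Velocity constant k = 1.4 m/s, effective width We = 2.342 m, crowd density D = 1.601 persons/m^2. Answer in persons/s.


1 - 0.266*D = 1 - 0.266*1.601 = 0.57413
Fs = 0.57413 * 1.4 * 1.601 = 1.2869 persons/(s*m)
Fc = 1.2869 * 2.342 = 3.0138 persons/s

3.0138 persons/s


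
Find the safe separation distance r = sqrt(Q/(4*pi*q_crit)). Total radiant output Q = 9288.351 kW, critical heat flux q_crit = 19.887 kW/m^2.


4*pi*q_crit = 249.91
Q/(4*pi*q_crit) = 37.167
r = sqrt(37.167) = 6.0965 m

6.0965 m


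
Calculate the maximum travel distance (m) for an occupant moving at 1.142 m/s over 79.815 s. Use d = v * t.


d = 1.142 * 79.815 = 91.149 m

91.149 m


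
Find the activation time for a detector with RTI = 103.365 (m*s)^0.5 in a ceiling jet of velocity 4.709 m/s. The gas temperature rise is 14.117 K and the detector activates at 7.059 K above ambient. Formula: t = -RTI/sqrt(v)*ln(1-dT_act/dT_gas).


dT_act/dT_gas = 0.50004
ln(1 - 0.50004) = -0.69322
t = -103.365 / sqrt(4.709) * -0.69322 = 33.020 s

33.020 s


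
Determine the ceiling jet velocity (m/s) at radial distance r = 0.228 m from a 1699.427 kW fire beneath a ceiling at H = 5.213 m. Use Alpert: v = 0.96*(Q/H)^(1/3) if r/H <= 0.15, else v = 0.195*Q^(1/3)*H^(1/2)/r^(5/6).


r/H = 0.228 / 5.213 = 0.043737
r/H <= 0.15, so v = 0.96*(Q/H)^(1/3)
Q/H = 326.00
(Q/H)^(1/3) = 6.8824
v = 0.96 * 6.8824 = 6.6071 m/s

6.6071 m/s


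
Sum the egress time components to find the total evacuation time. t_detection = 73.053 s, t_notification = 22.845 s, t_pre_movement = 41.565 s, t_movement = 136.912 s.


Total = 73.053 + 22.845 + 41.565 + 136.912 = 274.375 s

274.375 s


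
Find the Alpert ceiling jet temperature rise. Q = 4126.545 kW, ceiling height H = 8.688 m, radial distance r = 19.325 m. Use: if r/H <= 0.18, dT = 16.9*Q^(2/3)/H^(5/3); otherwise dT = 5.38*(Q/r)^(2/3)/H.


r/H = 19.325 / 8.688 = 2.2243
r/H > 0.18, so dT = 5.38*(Q/r)^(2/3)/H
Q/r = 213.53
(Q/r)^(2/3) = 35.725
dT = 5.38 * 35.725 / 8.688 = 22.123 K

22.123 K


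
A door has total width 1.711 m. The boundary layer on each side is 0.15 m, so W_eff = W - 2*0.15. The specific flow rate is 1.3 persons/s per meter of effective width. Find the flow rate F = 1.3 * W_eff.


W_eff = 1.711 - 0.30 = 1.411 m
F = 1.3 * 1.411 = 1.8343 persons/s

1.8343 persons/s


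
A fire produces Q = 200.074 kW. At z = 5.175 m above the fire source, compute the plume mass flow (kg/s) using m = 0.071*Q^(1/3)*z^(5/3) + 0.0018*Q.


Q^(1/3) = 5.8488
z^(5/3) = 15.483
First term = 0.071 * 5.8488 * 15.483 = 6.4294
Second term = 0.0018 * 200.074 = 0.36013
m = 6.7896 kg/s

6.7896 kg/s


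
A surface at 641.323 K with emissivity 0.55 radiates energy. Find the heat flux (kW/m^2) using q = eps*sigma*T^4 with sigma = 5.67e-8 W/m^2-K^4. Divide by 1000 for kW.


T^4 = 1.6916e+11
q = 0.55 * 5.67e-8 * 1.6916e+11 / 1000 = 5.2754 kW/m^2

5.2754 kW/m^2


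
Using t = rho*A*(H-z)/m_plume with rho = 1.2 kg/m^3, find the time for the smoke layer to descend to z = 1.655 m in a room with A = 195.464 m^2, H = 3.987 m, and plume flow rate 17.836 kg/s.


H - z = 2.332 m
t = 1.2 * 195.464 * 2.332 / 17.836 = 30.668 s

30.668 s


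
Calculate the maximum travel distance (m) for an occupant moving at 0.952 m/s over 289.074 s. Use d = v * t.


d = 0.952 * 289.074 = 275.20 m

275.20 m


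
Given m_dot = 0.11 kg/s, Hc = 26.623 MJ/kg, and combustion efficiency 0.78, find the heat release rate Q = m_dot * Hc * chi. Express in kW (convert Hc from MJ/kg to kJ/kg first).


Hc = 26.623 MJ/kg = 26.623 * 1000 kJ/kg = 26623 kJ/kg
Q = 0.11 kg/s * 26623 kJ/kg * 0.78 = 2284.3 kW

2284.3 kW


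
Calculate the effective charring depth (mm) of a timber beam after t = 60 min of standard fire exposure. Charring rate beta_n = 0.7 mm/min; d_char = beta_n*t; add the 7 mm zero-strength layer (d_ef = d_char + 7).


d_char = 0.7 * 60 = 42 mm
d_ef = 42 + 1.0*7 = 49 mm

49 mm


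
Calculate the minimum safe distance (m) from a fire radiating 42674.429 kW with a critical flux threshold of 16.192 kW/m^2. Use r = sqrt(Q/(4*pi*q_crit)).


4*pi*q_crit = 203.47
Q/(4*pi*q_crit) = 209.73
r = sqrt(209.73) = 14.482 m

14.482 m


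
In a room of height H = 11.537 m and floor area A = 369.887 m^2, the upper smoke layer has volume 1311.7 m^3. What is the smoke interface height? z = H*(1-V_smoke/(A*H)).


V/(A*H) = 0.30738
1 - 0.30738 = 0.69262
z = 11.537 * 0.69262 = 7.9908 m

7.9908 m


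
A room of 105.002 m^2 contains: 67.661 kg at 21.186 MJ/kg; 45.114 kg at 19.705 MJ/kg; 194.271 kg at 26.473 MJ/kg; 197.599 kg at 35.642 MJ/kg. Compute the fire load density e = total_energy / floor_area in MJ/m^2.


Total energy = 67.661*21.186 + 45.114*19.705 + 194.271*26.473 + 197.599*35.642
= 1433.466 + 888.9714 + 5142.936 + 7042.824
= 14508.20 MJ
e = 14508.20 / 105.002 = 138.17 MJ/m^2

138.17 MJ/m^2


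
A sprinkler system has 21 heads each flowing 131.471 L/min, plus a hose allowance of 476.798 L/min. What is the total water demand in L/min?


Sprinkler demand = 21 * 131.471 = 2760.891 L/min
Total = 2760.891 + 476.798 = 3237.689 L/min

3237.689 L/min


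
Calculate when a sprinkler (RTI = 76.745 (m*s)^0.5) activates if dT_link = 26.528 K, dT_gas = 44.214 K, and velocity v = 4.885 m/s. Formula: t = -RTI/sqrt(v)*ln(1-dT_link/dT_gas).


dT_link/dT_gas = 0.59999
ln(1 - 0.59999) = -0.91627
t = -76.745 / sqrt(4.885) * -0.91627 = 31.816 s

31.816 s


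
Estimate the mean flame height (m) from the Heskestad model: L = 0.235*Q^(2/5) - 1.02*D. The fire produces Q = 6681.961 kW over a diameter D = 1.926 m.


Q^(2/5) = 33.881
0.235 * Q^(2/5) = 7.9621
1.02 * D = 1.9645
L = 5.9976 m

5.9976 m


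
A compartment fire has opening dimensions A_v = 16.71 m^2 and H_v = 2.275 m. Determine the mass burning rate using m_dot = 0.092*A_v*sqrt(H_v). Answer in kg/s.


sqrt(H_v) = 1.5083
m_dot = 0.092 * 16.71 * 1.5083 = 2.3188 kg/s

2.3188 kg/s


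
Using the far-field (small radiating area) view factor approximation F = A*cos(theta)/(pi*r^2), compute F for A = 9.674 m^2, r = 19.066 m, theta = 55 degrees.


cos(55 deg) = 0.57358
pi*r^2 = 1142.0
F = 9.674 * 0.57358 / 1142.0 = 0.0048588

0.0048588


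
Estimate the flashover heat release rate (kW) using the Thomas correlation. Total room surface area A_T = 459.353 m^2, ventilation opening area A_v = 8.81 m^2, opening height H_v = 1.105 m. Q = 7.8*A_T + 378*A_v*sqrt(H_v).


7.8*A_T = 3583.0
sqrt(H_v) = 1.0512
378*A_v*sqrt(H_v) = 3500.7
Q = 3583.0 + 3500.7 = 7083.6 kW

7083.6 kW


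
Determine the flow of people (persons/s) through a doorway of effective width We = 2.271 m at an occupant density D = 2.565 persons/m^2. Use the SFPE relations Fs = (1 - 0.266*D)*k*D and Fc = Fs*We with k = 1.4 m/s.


1 - 0.266*D = 1 - 0.266*2.565 = 0.31771
Fs = 0.31771 * 1.4 * 2.565 = 1.1409 persons/(s*m)
Fc = 1.1409 * 2.271 = 2.5910 persons/s

2.5910 persons/s


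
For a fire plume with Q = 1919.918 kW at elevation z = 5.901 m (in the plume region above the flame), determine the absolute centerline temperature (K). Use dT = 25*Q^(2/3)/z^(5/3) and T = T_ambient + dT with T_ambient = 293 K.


Q^(2/3) = 154.47
z^(5/3) = 19.270
dT = 25 * 154.47 / 19.270 = 200.41 K
T = 293 + 200.41 = 493.41 K

493.41 K


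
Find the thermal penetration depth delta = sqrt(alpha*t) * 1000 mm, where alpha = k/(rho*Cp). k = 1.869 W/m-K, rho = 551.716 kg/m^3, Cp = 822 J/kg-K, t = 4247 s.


alpha = 1.869 / (551.716 * 822) = 4.1212e-06 m^2/s
alpha * t = 0.017503
delta = sqrt(0.017503) * 1000 = 132.30 mm

132.30 mm


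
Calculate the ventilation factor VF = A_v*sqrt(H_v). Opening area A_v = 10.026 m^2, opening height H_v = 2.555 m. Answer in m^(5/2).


sqrt(H_v) = 1.5984
VF = 10.026 * 1.5984 = 16.026 m^(5/2)

16.026 m^(5/2)


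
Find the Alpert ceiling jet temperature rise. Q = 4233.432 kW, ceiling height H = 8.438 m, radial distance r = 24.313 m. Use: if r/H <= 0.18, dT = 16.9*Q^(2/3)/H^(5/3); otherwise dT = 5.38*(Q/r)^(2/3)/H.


r/H = 24.313 / 8.438 = 2.8814
r/H > 0.18, so dT = 5.38*(Q/r)^(2/3)/H
Q/r = 174.12
(Q/r)^(2/3) = 31.182
dT = 5.38 * 31.182 / 8.438 = 19.881 K

19.881 K


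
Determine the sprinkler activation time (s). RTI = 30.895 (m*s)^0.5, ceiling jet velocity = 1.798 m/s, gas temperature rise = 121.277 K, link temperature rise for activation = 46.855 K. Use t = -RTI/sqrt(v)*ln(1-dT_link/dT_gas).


dT_link/dT_gas = 0.38635
ln(1 - 0.38635) = -0.48833
t = -30.895 / sqrt(1.798) * -0.48833 = 11.251 s

11.251 s


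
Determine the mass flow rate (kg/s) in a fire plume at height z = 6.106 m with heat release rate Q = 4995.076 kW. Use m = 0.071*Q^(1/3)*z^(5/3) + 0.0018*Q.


Q^(1/3) = 17.094
z^(5/3) = 20.398
First term = 0.071 * 17.094 * 20.398 = 24.757
Second term = 0.0018 * 4995.076 = 8.9911
m = 33.748 kg/s

33.748 kg/s


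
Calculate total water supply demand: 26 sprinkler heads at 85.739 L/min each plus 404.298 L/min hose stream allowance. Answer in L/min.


Sprinkler demand = 26 * 85.739 = 2229.214 L/min
Total = 2229.214 + 404.298 = 2633.512 L/min

2633.512 L/min


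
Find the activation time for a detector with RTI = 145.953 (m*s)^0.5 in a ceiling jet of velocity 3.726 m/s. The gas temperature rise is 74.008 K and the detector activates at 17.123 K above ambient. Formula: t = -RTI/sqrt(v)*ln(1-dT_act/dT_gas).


dT_act/dT_gas = 0.23137
ln(1 - 0.23137) = -0.26314
t = -145.953 / sqrt(3.726) * -0.26314 = 19.897 s

19.897 s


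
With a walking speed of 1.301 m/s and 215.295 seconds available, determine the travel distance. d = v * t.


d = 1.301 * 215.295 = 280.10 m

280.10 m


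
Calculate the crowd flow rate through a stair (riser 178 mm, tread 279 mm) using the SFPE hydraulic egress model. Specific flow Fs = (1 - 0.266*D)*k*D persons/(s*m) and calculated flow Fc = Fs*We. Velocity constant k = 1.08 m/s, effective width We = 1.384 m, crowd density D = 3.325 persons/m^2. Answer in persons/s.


1 - 0.266*D = 1 - 0.266*3.325 = 0.11555
Fs = 0.11555 * 1.08 * 3.325 = 0.41494 persons/(s*m)
Fc = 0.41494 * 1.384 = 0.57428 persons/s

0.57428 persons/s


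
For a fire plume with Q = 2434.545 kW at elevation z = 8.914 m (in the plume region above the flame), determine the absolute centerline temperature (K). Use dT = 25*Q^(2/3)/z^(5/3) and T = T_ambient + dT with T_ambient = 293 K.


Q^(2/3) = 180.97
z^(5/3) = 38.323
dT = 25 * 180.97 / 38.323 = 118.06 K
T = 293 + 118.06 = 411.06 K

411.06 K


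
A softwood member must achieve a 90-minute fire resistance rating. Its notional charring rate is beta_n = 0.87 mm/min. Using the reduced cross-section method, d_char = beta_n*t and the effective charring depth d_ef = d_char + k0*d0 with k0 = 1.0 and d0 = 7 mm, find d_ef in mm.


d_char = 0.87 * 90 = 78.3 mm
d_ef = 78.3 + 1.0*7 = 85.3 mm

85.3 mm


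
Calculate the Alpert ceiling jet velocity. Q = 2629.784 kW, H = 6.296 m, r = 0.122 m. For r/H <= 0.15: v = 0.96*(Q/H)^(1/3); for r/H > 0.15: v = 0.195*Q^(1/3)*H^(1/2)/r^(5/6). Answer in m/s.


r/H = 0.122 / 6.296 = 0.019377
r/H <= 0.15, so v = 0.96*(Q/H)^(1/3)
Q/H = 417.69
(Q/H)^(1/3) = 7.4751
v = 0.96 * 7.4751 = 7.1761 m/s

7.1761 m/s


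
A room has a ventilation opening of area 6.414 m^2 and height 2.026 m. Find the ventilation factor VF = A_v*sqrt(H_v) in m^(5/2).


sqrt(H_v) = 1.4234
VF = 6.414 * 1.4234 = 9.1295 m^(5/2)

9.1295 m^(5/2)


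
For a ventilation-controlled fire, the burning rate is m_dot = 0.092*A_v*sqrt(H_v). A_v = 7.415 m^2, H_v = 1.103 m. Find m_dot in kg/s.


sqrt(H_v) = 1.0502
m_dot = 0.092 * 7.415 * 1.0502 = 0.71645 kg/s

0.71645 kg/s


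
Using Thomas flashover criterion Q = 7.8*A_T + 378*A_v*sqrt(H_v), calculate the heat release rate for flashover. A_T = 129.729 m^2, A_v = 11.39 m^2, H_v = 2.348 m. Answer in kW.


7.8*A_T = 1011.9
sqrt(H_v) = 1.5323
378*A_v*sqrt(H_v) = 6597.3
Q = 1011.9 + 6597.3 = 7609.2 kW

7609.2 kW


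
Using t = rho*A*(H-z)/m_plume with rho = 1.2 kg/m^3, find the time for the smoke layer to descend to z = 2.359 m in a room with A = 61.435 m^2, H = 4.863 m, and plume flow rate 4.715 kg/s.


H - z = 2.504 m
t = 1.2 * 61.435 * 2.504 / 4.715 = 39.152 s

39.152 s


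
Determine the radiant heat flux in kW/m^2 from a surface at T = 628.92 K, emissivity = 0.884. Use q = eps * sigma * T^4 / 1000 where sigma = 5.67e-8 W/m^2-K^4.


T^4 = 1.5645e+11
q = 0.884 * 5.67e-8 * 1.5645e+11 / 1000 = 7.8418 kW/m^2

7.8418 kW/m^2


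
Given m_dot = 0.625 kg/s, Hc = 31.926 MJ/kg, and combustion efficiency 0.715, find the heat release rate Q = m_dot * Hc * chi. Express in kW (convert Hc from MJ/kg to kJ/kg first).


Hc = 31.926 MJ/kg = 31.926 * 1000 kJ/kg = 31926 kJ/kg
Q = 0.625 kg/s * 31926 kJ/kg * 0.715 = 14267 kW

14267 kW


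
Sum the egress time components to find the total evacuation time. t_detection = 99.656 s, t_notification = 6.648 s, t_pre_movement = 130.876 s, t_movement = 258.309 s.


Total = 99.656 + 6.648 + 130.876 + 258.309 = 495.489 s

495.489 s


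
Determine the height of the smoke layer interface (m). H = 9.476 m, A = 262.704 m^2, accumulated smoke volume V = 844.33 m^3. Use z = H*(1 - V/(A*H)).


V/(A*H) = 0.33917
1 - 0.33917 = 0.66083
z = 9.476 * 0.66083 = 6.2620 m

6.2620 m


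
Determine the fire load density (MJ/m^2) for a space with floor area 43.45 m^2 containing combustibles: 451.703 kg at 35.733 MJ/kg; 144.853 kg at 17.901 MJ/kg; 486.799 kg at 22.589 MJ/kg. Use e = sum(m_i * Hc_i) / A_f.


Total energy = 451.703*35.733 + 144.853*17.901 + 486.799*22.589
= 16140.70 + 2593.014 + 10996.30
= 29730.02 MJ
e = 29730.02 / 43.45 = 684.24 MJ/m^2

684.24 MJ/m^2


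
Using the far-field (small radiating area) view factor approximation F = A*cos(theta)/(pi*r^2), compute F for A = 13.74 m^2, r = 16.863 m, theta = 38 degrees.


cos(38 deg) = 0.78801
pi*r^2 = 893.35
F = 13.74 * 0.78801 / 893.35 = 0.012120

0.012120


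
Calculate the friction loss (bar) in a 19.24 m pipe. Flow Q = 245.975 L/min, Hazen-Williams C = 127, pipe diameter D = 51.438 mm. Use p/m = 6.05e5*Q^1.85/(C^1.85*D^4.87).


Q^1.85 = 26494
C^1.85 = 7799.0
D^4.87 = 2.1575e+08
p/m = 0.0095261 bar/m
p_total = 0.0095261 * 19.24 = 0.18328 bar

0.18328 bar


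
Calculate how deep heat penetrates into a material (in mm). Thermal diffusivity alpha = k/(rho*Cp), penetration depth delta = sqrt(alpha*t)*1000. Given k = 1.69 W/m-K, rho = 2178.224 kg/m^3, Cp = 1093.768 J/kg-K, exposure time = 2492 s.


alpha = 1.69 / (2178.224 * 1093.768) = 7.0935e-07 m^2/s
alpha * t = 0.0017677
delta = sqrt(0.0017677) * 1000 = 42.044 mm

42.044 mm


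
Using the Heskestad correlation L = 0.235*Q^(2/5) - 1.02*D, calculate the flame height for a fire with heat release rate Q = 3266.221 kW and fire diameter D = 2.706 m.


Q^(2/5) = 25.446
0.235 * Q^(2/5) = 5.9798
1.02 * D = 2.7601
L = 3.2197 m

3.2197 m


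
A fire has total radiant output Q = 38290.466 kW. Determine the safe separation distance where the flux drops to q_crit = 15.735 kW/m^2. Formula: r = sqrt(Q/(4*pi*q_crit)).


4*pi*q_crit = 197.73
Q/(4*pi*q_crit) = 193.65
r = sqrt(193.65) = 13.916 m

13.916 m


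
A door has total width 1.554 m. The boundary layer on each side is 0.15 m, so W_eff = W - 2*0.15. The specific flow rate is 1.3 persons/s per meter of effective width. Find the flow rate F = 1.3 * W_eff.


W_eff = 1.554 - 0.30 = 1.254 m
F = 1.3 * 1.254 = 1.6302 persons/s

1.6302 persons/s


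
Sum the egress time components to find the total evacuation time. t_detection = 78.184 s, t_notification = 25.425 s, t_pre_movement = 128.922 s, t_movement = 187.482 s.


Total = 78.184 + 25.425 + 128.922 + 187.482 = 420.013 s

420.013 s


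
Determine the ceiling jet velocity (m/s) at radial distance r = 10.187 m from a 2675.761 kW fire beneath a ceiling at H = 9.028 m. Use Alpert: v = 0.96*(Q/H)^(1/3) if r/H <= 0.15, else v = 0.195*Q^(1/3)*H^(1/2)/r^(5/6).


r/H = 10.187 / 9.028 = 1.1284
r/H > 0.15, so v = 0.195*Q^(1/3)*H^(1/2)/r^(5/6)
Q^(1/3) = 13.883
H^(1/2) = 3.0047
r^(5/6) = 6.9189
v = 0.195 * 13.883 * 3.0047 / 6.9189 = 1.1756 m/s

1.1756 m/s


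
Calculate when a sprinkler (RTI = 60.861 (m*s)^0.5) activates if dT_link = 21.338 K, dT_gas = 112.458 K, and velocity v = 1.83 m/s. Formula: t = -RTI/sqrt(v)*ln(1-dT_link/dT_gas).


dT_link/dT_gas = 0.18974
ln(1 - 0.18974) = -0.21040
t = -60.861 / sqrt(1.83) * -0.21040 = 9.4660 s

9.4660 s


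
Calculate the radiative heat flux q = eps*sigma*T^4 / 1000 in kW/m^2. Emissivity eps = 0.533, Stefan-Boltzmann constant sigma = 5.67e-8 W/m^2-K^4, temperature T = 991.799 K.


T^4 = 9.6760e+11
q = 0.533 * 5.67e-8 * 9.6760e+11 / 1000 = 29.242 kW/m^2

29.242 kW/m^2


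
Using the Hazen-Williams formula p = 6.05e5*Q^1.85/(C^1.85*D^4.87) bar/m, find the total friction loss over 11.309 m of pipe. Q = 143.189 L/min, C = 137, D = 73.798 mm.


Q^1.85 = 9737.2
C^1.85 = 8972.9
D^4.87 = 1.2513e+09
p/m = 0.00052466 bar/m
p_total = 0.00052466 * 11.309 = 0.0059334 bar

0.0059334 bar


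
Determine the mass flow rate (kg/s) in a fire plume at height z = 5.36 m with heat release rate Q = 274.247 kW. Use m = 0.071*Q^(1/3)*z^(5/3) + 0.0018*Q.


Q^(1/3) = 6.4970
z^(5/3) = 16.416
First term = 0.071 * 6.4970 * 16.416 = 7.5726
Second term = 0.0018 * 274.247 = 0.49364
m = 8.0663 kg/s

8.0663 kg/s


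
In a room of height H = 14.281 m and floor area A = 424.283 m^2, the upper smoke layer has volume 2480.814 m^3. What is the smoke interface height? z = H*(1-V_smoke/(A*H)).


V/(A*H) = 0.40943
1 - 0.40943 = 0.59057
z = 14.281 * 0.59057 = 8.4339 m

8.4339 m


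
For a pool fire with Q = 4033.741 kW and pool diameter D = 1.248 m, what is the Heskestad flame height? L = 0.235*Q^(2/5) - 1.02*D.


Q^(2/5) = 27.687
0.235 * Q^(2/5) = 6.5066
1.02 * D = 1.2730
L = 5.2336 m

5.2336 m


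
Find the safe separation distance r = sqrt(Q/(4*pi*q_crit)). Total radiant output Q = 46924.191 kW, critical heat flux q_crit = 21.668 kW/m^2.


4*pi*q_crit = 272.29
Q/(4*pi*q_crit) = 172.33
r = sqrt(172.33) = 13.128 m

13.128 m


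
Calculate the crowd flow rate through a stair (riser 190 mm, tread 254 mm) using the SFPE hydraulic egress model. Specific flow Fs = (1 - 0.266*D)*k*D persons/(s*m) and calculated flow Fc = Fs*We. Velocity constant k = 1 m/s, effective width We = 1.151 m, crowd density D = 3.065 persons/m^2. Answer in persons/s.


1 - 0.266*D = 1 - 0.266*3.065 = 0.18471
Fs = 0.18471 * 1 * 3.065 = 0.56614 persons/(s*m)
Fc = 0.56614 * 1.151 = 0.65162 persons/s

0.65162 persons/s


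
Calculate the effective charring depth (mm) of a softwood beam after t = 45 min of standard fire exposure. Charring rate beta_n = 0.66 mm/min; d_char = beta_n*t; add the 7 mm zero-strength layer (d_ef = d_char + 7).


d_char = 0.66 * 45 = 29.7 mm
d_ef = 29.7 + 1.0*7 = 36.7 mm

36.7 mm


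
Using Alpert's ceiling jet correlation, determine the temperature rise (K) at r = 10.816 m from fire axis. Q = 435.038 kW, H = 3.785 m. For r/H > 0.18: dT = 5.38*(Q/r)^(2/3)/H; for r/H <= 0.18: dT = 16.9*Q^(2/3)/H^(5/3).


r/H = 10.816 / 3.785 = 2.8576
r/H > 0.18, so dT = 5.38*(Q/r)^(2/3)/H
Q/r = 40.222
(Q/r)^(2/3) = 11.739
dT = 5.38 * 11.739 / 3.785 = 16.686 K

16.686 K


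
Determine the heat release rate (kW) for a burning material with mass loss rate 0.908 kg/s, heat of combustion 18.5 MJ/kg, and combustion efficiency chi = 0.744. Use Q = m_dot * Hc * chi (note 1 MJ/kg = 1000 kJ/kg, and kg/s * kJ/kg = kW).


Hc = 18.5 MJ/kg = 18.5 * 1000 kJ/kg = 18500 kJ/kg
Q = 0.908 kg/s * 18500 kJ/kg * 0.744 = 12497.712 kW

12497.712 kW


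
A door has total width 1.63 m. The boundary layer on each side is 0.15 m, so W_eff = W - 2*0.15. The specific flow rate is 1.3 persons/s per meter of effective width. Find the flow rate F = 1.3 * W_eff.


W_eff = 1.63 - 0.30 = 1.33 m
F = 1.3 * 1.33 = 1.729 persons/s

1.729 persons/s


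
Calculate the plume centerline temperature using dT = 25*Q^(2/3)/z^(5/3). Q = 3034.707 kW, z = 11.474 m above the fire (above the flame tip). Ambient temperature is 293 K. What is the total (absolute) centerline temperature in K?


Q^(2/3) = 209.61
z^(5/3) = 58.370
dT = 25 * 209.61 / 58.370 = 89.776 K
T = 293 + 89.776 = 382.78 K

382.78 K


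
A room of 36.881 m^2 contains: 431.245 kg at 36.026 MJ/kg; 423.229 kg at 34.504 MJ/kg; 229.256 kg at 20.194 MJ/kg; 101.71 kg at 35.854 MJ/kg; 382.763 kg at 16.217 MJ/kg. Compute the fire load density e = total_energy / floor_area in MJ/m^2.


Total energy = 431.245*36.026 + 423.229*34.504 + 229.256*20.194 + 101.71*35.854 + 382.763*16.217
= 15536.03 + 14603.09 + 4629.596 + 3646.710 + 6207.268
= 44622.70 MJ
e = 44622.70 / 36.881 = 1209.9 MJ/m^2

1209.9 MJ/m^2


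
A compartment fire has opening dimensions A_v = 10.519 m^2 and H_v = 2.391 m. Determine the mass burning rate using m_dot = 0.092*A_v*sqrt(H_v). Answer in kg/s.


sqrt(H_v) = 1.5463
m_dot = 0.092 * 10.519 * 1.5463 = 1.4964 kg/s

1.4964 kg/s
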